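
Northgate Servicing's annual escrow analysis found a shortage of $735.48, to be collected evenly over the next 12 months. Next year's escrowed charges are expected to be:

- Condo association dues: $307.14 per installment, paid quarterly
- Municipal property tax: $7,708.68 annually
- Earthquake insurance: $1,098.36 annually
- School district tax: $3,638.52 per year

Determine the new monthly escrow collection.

$1,200.80

Condo association dues — $307.14 × 4 = $1,228.56 per year
Municipal property tax — $7,708.68 per year
Earthquake insurance — $1,098.36 per year
School district tax — $3,638.52 per year
Total per year = $13,674.12
Monthly = $13,674.12 ÷ 12 = $1,139.51
Shortage per month = $735.48 / 12 = $61.29
Adjusted monthly = $1,139.51 + $61.29 = $1,200.80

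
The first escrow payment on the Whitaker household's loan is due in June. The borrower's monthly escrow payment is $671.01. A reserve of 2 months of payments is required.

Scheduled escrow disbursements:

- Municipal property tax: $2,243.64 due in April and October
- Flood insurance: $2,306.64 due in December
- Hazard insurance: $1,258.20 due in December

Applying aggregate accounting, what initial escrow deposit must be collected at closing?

$2,453.43

Cushion = 2 × $671.01 = $1,342.02
Trial balance (start $0, +$671.01 each month, − disbursements):
  Jun: +$671.01 → $671.01
  Jul: +$671.01 → $1,342.02
  Aug: +$671.01 → $2,013.03
  Sep: +$671.01 → $2,684.04
  Oct: +$671.01 − $2,243.64 → $1,111.41
  Nov: +$671.01 → $1,782.42
  Dec: +$671.01 − $3,564.84 → -$1,111.41
  Jan: +$671.01 → -$440.40
  Feb: +$671.01 → $230.61
  Mar: +$671.01 → $901.62
  Apr: +$671.01 − $2,243.64 → -$671.01
  May: +$671.01 → $0.00
Lowest trial balance = -$1,111.41 (Dec)
Initial deposit = cushion − low point = $1,342.02 − (-$1,111.41) = $2,453.43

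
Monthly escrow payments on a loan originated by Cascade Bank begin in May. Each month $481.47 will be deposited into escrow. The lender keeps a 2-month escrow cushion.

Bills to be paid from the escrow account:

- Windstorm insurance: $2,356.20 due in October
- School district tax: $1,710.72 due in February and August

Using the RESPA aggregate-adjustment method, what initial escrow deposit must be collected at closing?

Cushion = 2 × $481.47 = $962.94
Trial balance (start $0, +$481.47 each month, − disbursements):
  May: +$481.47 → $481.47
  Jun: +$481.47 → $962.94
  Jul: +$481.47 → $1,444.41
  Aug: +$481.47 − $1,710.72 → $215.16
  Sep: +$481.47 → $696.63
  Oct: +$481.47 − $2,356.20 → -$1,178.10
  Nov: +$481.47 → -$696.63
  Dec: +$481.47 → -$215.16
  Jan: +$481.47 → $266.31
  Feb: +$481.47 − $1,710.72 → -$962.94
  Mar: +$481.47 → -$481.47
  Apr: +$481.47 → $0.00
Lowest trial balance = -$1,178.10 (Oct)
Initial deposit = cushion − low point = $962.94 − (-$1,178.10) = $2,141.04

$2,141.04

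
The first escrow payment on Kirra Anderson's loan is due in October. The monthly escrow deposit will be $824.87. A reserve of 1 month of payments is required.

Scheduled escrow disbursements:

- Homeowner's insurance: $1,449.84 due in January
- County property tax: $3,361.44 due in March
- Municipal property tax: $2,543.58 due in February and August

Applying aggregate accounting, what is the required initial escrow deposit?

$3,230.51

Cushion = 1 × $824.87 = $824.87
Trial balance (start $0, +$824.87 each month, − disbursements):
  Oct: +$824.87 → $824.87
  Nov: +$824.87 → $1,649.74
  Dec: +$824.87 → $2,474.61
  Jan: +$824.87 − $1,449.84 → $1,849.64
  Feb: +$824.87 − $2,543.58 → $130.93
  Mar: +$824.87 − $3,361.44 → -$2,405.64
  Apr: +$824.87 → -$1,580.77
  May: +$824.87 → -$755.90
  Jun: +$824.87 → $68.97
  Jul: +$824.87 → $893.84
  Aug: +$824.87 − $2,543.58 → -$824.87
  Sep: +$824.87 → $0.00
Lowest trial balance = -$2,405.64 (Mar)
Initial deposit = cushion − low point = $824.87 − (-$2,405.64) = $3,230.51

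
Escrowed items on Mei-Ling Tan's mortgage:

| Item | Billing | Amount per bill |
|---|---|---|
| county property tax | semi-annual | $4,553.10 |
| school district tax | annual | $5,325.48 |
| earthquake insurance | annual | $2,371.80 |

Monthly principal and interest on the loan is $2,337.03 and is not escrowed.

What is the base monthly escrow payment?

$1,400.29

County property tax = $4,553.10 × 2 = $9,106.20/yr
School district tax = $5,325.48/yr
Earthquake insurance = $2,371.80/yr
Total annual escrow = $16,803.48
Monthly escrow = $16,803.48 ÷ 12 = $1,400.29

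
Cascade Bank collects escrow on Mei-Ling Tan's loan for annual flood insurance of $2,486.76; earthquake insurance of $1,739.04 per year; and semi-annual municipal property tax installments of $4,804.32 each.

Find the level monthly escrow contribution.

$1,152.87

Flood insurance = $2,486.76
Earthquake insurance = $1,739.04
Municipal property tax = $4,804.32 × 2 = $9,608.64
Yearly total = $2,486.76 + $1,739.04 + $9,608.64 = $13,834.44
Monthly escrow = $13,834.44 ÷ 12 = $1,152.87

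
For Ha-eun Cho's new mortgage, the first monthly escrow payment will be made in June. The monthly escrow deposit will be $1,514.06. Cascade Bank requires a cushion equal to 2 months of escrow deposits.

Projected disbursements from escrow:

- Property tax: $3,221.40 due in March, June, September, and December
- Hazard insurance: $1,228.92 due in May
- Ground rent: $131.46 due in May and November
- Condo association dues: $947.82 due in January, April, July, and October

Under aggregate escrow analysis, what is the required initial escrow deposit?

Cushion = 2 × $1,514.06 = $3,028.12
Trial balance (start $0, +$1,514.06 each month, − disbursements):
  Jun: +$1,514.06 − $3,221.40 → -$1,707.34
  Jul: +$1,514.06 − $947.82 → -$1,141.10
  Aug: +$1,514.06 → $372.96
  Sep: +$1,514.06 − $3,221.40 → -$1,334.38
  Oct: +$1,514.06 − $947.82 → -$768.14
  Nov: +$1,514.06 − $131.46 → $614.46
  Dec: +$1,514.06 − $3,221.40 → -$1,092.88
  Jan: +$1,514.06 − $947.82 → -$526.64
  Feb: +$1,514.06 → $987.42
  Mar: +$1,514.06 − $3,221.40 → -$719.92
  Apr: +$1,514.06 − $947.82 → -$153.68
  May: +$1,514.06 − $1,360.38 → $0.00
Lowest trial balance = -$1,707.34 (Jun)
Initial deposit = cushion − low point = $3,028.12 − (-$1,707.34) = $4,735.46

$4,735.46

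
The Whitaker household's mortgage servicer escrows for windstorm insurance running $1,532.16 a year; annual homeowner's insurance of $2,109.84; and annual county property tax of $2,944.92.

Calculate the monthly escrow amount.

$548.91

Windstorm insurance — $1,532.16 per year
Homeowner's insurance — $2,109.84 per year
County property tax — $2,944.92 per year
Total per year = $6,586.92
Monthly escrow = $6,586.92 ÷ 12 = $548.91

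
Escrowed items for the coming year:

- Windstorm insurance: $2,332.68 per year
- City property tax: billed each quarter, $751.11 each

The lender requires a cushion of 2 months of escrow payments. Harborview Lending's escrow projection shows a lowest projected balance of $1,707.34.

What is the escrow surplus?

Windstorm insurance = $2,332.68 per year
City property tax = $751.11 × 4 = $3,004.44 per year
Annual escrow total = $5,337.12
Monthly escrow = $5,337.12 / 12 = $444.76
Required reserve = 2 × $444.76 = $889.52
Surplus = $1,707.34 − $889.52 = $817.82

$817.82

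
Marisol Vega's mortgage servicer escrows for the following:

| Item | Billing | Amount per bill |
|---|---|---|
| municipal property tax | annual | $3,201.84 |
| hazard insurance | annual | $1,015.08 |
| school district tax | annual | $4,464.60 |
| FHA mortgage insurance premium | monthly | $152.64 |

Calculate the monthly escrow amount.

$876.10

Municipal property tax — $3,201.84/yr
Hazard insurance — $1,015.08/yr
School district tax — $4,464.60/yr
FHA mortgage insurance premium — $152.64 × 12 = $1,831.68/yr
Yearly total = $10,513.20
Base monthly escrow = $10,513.20 / 12 = $876.10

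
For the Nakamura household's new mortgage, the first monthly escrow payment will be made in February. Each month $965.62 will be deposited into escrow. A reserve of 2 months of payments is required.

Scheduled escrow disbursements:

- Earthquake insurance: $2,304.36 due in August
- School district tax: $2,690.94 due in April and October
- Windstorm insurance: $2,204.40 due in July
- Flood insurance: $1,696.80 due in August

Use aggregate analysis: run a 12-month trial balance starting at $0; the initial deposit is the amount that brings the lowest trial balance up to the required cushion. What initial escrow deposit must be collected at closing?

$4,828.10

Cushion = 2 × $965.62 = $1,931.24
Trial balance (start $0, +$965.62 each month, − disbursements):
  Feb: +$965.62 → $965.62
  Mar: +$965.62 → $1,931.24
  Apr: +$965.62 − $2,690.94 → $205.92
  May: +$965.62 → $1,171.54
  Jun: +$965.62 → $2,137.16
  Jul: +$965.62 − $2,204.40 → $898.38
  Aug: +$965.62 − $4,001.16 → -$2,137.16
  Sep: +$965.62 → -$1,171.54
  Oct: +$965.62 − $2,690.94 → -$2,896.86
  Nov: +$965.62 → -$1,931.24
  Dec: +$965.62 → -$965.62
  Jan: +$965.62 → $0.00
Lowest trial balance = -$2,896.86 (Oct)
Initial deposit = cushion − low point = $1,931.24 − (-$2,896.86) = $4,828.10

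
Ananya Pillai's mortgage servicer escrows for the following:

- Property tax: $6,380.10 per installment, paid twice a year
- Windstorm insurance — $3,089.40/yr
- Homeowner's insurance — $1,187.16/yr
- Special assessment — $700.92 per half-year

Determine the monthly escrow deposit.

Property tax = $6,380.10 × 2 = $12,760.20/yr
Windstorm insurance = $3,089.40/yr
Homeowner's insurance = $1,187.16/yr
Special assessment = $700.92 × 2 = $1,401.84/yr
Total annual escrow = $12,760.20 + $3,089.40 + $1,187.16 + $1,401.84 = $18,438.60
Base monthly escrow = $18,438.60 ÷ 12 = $1,536.55

$1,536.55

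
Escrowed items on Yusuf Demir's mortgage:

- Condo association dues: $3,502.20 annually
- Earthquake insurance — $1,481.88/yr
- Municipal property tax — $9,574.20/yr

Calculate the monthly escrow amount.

$1,213.19

Condo association dues: $3,502.20
Earthquake insurance: $1,481.88
Municipal property tax: $9,574.20
Combined annual = $3,502.20 + $1,481.88 + $9,574.20 = $14,558.28
Base monthly escrow = $14,558.28 / 12 = $1,213.19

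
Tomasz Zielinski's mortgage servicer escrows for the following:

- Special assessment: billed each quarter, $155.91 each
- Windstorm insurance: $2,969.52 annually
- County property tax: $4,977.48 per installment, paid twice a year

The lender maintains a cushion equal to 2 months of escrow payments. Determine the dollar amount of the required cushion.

$2,258.02

Special assessment: $155.91 × 4 = $623.64/yr
Windstorm insurance: $2,969.52/yr
County property tax: $4,977.48 × 2 = $9,954.96/yr
Combined annual = $623.64 + $2,969.52 + $9,954.96 = $13,548.12
Per month = $13,548.12 ÷ 12 = $1,129.01
Cushion = 2 × $1,129.01 = $2,258.02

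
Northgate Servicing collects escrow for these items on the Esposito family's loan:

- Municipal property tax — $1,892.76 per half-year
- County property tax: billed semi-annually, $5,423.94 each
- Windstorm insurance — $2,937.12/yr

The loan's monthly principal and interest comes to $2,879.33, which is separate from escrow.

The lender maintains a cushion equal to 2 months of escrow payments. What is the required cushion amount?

Municipal property tax: $1,892.76 × 2 = $3,785.52 annually
County property tax: $5,423.94 × 2 = $10,847.88 annually
Windstorm insurance: $2,937.12 annually
Total per year = $17,570.52
Base monthly escrow = $17,570.52 ÷ 12 = $1,464.21
Cushion = 2 × $1,464.21 = $2,928.42

$2,928.42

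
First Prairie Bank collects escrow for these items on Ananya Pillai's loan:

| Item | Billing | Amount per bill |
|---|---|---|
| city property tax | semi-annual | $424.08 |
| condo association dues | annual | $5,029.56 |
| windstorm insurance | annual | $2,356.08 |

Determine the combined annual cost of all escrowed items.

$8,233.80

City property tax — $424.08 × 2 = $848.16 annually
Condo association dues — $5,029.56 annually
Windstorm insurance — $2,356.08 annually
Yearly total = $8,233.80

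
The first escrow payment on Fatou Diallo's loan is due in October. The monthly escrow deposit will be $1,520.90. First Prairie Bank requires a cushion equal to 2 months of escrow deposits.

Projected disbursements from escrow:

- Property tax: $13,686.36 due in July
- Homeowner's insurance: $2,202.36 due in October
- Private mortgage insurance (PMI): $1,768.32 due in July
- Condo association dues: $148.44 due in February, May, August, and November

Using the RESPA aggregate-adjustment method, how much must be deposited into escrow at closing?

$5,935.16

Cushion = 2 × $1,520.90 = $3,041.80
Trial balance (start $0, +$1,520.90 each month, − disbursements):
  Oct: +$1,520.90 − $2,202.36 → -$681.46
  Nov: +$1,520.90 − $148.44 → $691.00
  Dec: +$1,520.90 → $2,211.90
  Jan: +$1,520.90 → $3,732.80
  Feb: +$1,520.90 − $148.44 → $5,105.26
  Mar: +$1,520.90 → $6,626.16
  Apr: +$1,520.90 → $8,147.06
  May: +$1,520.90 − $148.44 → $9,519.52
  Jun: +$1,520.90 → $11,040.42
  Jul: +$1,520.90 − $15,454.68 → -$2,893.36
  Aug: +$1,520.90 − $148.44 → -$1,520.90
  Sep: +$1,520.90 → $0.00
Lowest trial balance = -$2,893.36 (Jul)
Initial deposit = cushion − low point = $3,041.80 − (-$2,893.36) = $5,935.16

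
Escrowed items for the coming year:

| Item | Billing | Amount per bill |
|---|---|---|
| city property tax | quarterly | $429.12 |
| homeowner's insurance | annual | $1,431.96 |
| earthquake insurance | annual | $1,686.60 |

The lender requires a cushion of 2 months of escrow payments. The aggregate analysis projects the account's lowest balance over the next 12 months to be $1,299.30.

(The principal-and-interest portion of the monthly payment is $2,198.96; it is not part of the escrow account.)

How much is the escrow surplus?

City property tax: $429.12 × 4 = $1,716.48
Homeowner's insurance: $1,431.96
Earthquake insurance: $1,686.60
Total annual escrow = $4,835.04
Per month = $4,835.04 / 12 = $402.92
Cushion = 2 × $402.92 = $805.84
Excess over cushion: $1,299.30 − $805.84 = $493.46

$493.46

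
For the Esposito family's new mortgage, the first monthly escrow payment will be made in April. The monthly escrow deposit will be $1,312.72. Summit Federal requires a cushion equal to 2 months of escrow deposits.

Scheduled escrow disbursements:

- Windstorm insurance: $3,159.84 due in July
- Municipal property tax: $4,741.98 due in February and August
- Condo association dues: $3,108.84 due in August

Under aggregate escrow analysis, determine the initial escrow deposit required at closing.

Cushion = 2 × $1,312.72 = $2,625.44
Trial balance (start $0, +$1,312.72 each month, − disbursements):
  Apr: +$1,312.72 → $1,312.72
  May: +$1,312.72 → $2,625.44
  Jun: +$1,312.72 → $3,938.16
  Jul: +$1,312.72 − $3,159.84 → $2,091.04
  Aug: +$1,312.72 − $7,850.82 → -$4,447.06
  Sep: +$1,312.72 → -$3,134.34
  Oct: +$1,312.72 → -$1,821.62
  Nov: +$1,312.72 → -$508.90
  Dec: +$1,312.72 → $803.82
  Jan: +$1,312.72 → $2,116.54
  Feb: +$1,312.72 − $4,741.98 → -$1,312.72
  Mar: +$1,312.72 → $0.00
Lowest trial balance = -$4,447.06 (Aug)
Initial deposit = cushion − low point = $2,625.44 − (-$4,447.06) = $7,072.50

$7,072.50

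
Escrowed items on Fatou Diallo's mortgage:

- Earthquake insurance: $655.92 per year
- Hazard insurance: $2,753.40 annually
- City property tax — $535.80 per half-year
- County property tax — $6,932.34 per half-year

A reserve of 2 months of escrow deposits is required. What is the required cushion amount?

$3,057.60

Earthquake insurance = $655.92 per year
Hazard insurance = $2,753.40 per year
City property tax = $535.80 × 2 = $1,071.60 per year
County property tax = $6,932.34 × 2 = $13,864.68 per year
Combined annual = $655.92 + $2,753.40 + $1,071.60 + $13,864.68 = $18,345.60
Monthly escrow = $18,345.60 ÷ 12 = $1,528.80
Required cushion = 2 × $1,528.80 = $3,057.60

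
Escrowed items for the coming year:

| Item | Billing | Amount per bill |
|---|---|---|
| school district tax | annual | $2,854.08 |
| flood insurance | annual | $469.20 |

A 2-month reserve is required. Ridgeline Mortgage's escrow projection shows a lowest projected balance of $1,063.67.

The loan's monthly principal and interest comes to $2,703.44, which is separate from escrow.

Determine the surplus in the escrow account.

School district tax — $2,854.08 annually
Flood insurance — $469.20 annually
Combined annual = $2,854.08 + $469.20 = $3,323.28
Monthly escrow = $3,323.28 ÷ 12 = $276.94
Required reserve = 2 × $276.94 = $553.88
Surplus = $1,063.67 − $553.88 = $509.79

$509.79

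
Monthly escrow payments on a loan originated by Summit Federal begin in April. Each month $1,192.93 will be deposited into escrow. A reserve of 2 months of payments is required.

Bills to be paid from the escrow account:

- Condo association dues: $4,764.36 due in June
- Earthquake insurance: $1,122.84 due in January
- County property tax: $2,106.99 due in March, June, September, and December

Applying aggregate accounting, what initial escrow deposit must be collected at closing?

$5,678.42

Cushion = 2 × $1,192.93 = $2,385.86
Trial balance (start $0, +$1,192.93 each month, − disbursements):
  Apr: +$1,192.93 → $1,192.93
  May: +$1,192.93 → $2,385.86
  Jun: +$1,192.93 − $6,871.35 → -$3,292.56
  Jul: +$1,192.93 → -$2,099.63
  Aug: +$1,192.93 → -$906.70
  Sep: +$1,192.93 − $2,106.99 → -$1,820.76
  Oct: +$1,192.93 → -$627.83
  Nov: +$1,192.93 → $565.10
  Dec: +$1,192.93 − $2,106.99 → -$348.96
  Jan: +$1,192.93 − $1,122.84 → -$278.87
  Feb: +$1,192.93 → $914.06
  Mar: +$1,192.93 − $2,106.99 → $0.00
Lowest trial balance = -$3,292.56 (Jun)
Initial deposit = cushion − low point = $2,385.86 − (-$3,292.56) = $5,678.42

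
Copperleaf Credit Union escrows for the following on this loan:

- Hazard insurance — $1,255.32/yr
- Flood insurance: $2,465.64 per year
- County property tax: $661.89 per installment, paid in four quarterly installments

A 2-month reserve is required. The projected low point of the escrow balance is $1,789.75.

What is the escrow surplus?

Hazard insurance: $1,255.32
Flood insurance: $2,465.64
County property tax: $661.89 × 4 = $2,647.56
Yearly total = $6,368.52
Monthly = $6,368.52 ÷ 12 = $530.71
Required cushion = 2 × $530.71 = $1,061.42
Excess over cushion: $1,789.75 − $1,061.42 = $728.33

$728.33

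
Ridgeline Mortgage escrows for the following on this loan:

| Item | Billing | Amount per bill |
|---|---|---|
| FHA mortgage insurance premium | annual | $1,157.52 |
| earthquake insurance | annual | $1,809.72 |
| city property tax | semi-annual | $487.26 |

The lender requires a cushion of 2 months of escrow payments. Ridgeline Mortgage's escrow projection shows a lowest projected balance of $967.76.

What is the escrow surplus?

$310.80

FHA mortgage insurance premium = $1,157.52 annually
Earthquake insurance = $1,809.72 annually
City property tax = $487.26 × 2 = $974.52 annually
Total per year = $1,157.52 + $1,809.72 + $974.52 = $3,941.76
Monthly escrow = $3,941.76 / 12 = $328.48
Required cushion = 2 × $328.48 = $656.96
Excess over cushion: $967.76 − $656.96 = $310.80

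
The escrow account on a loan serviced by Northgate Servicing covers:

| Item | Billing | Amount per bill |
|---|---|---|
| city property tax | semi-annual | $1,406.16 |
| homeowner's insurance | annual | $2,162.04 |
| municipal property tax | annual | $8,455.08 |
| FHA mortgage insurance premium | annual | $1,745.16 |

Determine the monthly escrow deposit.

City property tax: $1,406.16 × 2 = $2,812.32/yr
Homeowner's insurance: $2,162.04/yr
Municipal property tax: $8,455.08/yr
FHA mortgage insurance premium: $1,745.16/yr
Total per year = $15,174.60
Base monthly escrow = $15,174.60 ÷ 12 = $1,264.55

$1,264.55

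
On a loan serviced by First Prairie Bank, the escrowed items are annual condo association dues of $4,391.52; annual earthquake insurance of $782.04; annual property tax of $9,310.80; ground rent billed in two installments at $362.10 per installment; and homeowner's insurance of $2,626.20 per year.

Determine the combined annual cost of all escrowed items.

$17,834.76

Condo association dues = $4,391.52 per year
Earthquake insurance = $782.04 per year
Property tax = $9,310.80 per year
Ground rent = $362.10 × 2 = $724.20 per year
Homeowner's insurance = $2,626.20 per year
Total annual escrow = $4,391.52 + $782.04 + $9,310.80 + $724.20 + $2,626.20 = $17,834.76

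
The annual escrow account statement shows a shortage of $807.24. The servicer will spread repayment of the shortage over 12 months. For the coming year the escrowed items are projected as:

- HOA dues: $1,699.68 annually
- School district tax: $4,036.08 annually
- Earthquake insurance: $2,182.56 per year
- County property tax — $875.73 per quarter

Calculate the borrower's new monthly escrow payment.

$1,019.04

HOA dues = $1,699.68 per year
School district tax = $4,036.08 per year
Earthquake insurance = $2,182.56 per year
County property tax = $875.73 × 4 = $3,502.92 per year
Combined annual = $11,421.24
Monthly = $11,421.24 ÷ 12 = $951.77
Shortage per month = $807.24 / 12 = $67.27
Adjusted monthly = $951.77 + $67.27 = $1,019.04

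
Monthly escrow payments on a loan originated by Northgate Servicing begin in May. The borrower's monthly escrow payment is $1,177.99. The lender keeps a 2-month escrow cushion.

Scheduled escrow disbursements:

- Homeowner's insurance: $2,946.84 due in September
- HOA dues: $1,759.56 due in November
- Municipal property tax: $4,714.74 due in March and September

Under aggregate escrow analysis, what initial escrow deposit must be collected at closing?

Cushion = 2 × $1,177.99 = $2,355.98
Trial balance (start $0, +$1,177.99 each month, − disbursements):
  May: +$1,177.99 → $1,177.99
  Jun: +$1,177.99 → $2,355.98
  Jul: +$1,177.99 → $3,533.97
  Aug: +$1,177.99 → $4,711.96
  Sep: +$1,177.99 − $7,661.58 → -$1,771.63
  Oct: +$1,177.99 → -$593.64
  Nov: +$1,177.99 − $1,759.56 → -$1,175.21
  Dec: +$1,177.99 → $2.78
  Jan: +$1,177.99 → $1,180.77
  Feb: +$1,177.99 → $2,358.76
  Mar: +$1,177.99 − $4,714.74 → -$1,177.99
  Apr: +$1,177.99 → $0.00
Lowest trial balance = -$1,771.63 (Sep)
Initial deposit = cushion − low point = $2,355.98 − (-$1,771.63) = $4,127.61

$4,127.61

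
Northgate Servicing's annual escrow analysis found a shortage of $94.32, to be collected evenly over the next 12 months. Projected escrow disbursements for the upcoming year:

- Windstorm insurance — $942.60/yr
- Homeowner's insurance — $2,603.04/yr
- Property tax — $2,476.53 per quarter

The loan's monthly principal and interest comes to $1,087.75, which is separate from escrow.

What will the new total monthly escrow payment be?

Windstorm insurance = $942.60/yr
Homeowner's insurance = $2,603.04/yr
Property tax = $2,476.53 × 4 = $9,906.12/yr
Combined annual = $13,451.76
Monthly = $13,451.76 / 12 = $1,120.98
Shortage per month = $94.32 / 12 = $7.86
Adjusted monthly = $1,120.98 + $7.86 = $1,128.84

$1,128.84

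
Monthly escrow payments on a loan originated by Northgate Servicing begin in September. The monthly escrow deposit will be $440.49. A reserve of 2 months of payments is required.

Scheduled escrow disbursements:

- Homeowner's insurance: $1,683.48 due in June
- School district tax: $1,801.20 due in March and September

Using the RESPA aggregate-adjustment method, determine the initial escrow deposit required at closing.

Cushion = 2 × $440.49 = $880.98
Trial balance (start $0, +$440.49 each month, − disbursements):
  Sep: +$440.49 − $1,801.20 → -$1,360.71
  Oct: +$440.49 → -$920.22
  Nov: +$440.49 → -$479.73
  Dec: +$440.49 → -$39.24
  Jan: +$440.49 → $401.25
  Feb: +$440.49 → $841.74
  Mar: +$440.49 − $1,801.20 → -$518.97
  Apr: +$440.49 → -$78.48
  May: +$440.49 → $362.01
  Jun: +$440.49 − $1,683.48 → -$880.98
  Jul: +$440.49 → -$440.49
  Aug: +$440.49 → $0.00
Lowest trial balance = -$1,360.71 (Sep)
Initial deposit = cushion − low point = $880.98 − (-$1,360.71) = $2,241.69

$2,241.69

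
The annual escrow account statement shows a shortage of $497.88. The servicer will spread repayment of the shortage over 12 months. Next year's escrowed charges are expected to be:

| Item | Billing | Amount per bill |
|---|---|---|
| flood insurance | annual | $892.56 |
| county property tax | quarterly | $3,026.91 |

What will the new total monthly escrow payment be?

$1,124.84

Flood insurance = $892.56/yr
County property tax = $3,026.91 × 4 = $12,107.64/yr
Yearly total = $13,000.20
Monthly = $13,000.20 / 12 = $1,083.35
Shortage per month = $497.88 ÷ 12 = $41.49
New monthly escrow = $1,083.35 + $41.49 = $1,124.84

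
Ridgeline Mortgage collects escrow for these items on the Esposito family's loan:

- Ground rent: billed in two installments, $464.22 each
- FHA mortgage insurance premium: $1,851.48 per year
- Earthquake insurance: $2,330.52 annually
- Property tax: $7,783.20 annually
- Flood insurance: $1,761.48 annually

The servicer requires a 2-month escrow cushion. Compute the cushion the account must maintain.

$2,442.52

Ground rent — $464.22 × 2 = $928.44 annually
FHA mortgage insurance premium — $1,851.48 annually
Earthquake insurance — $2,330.52 annually
Property tax — $7,783.20 annually
Flood insurance — $1,761.48 annually
Yearly total = $14,655.12
Base monthly escrow = $14,655.12 / 12 = $1,221.26
Required cushion = 2 × $1,221.26 = $2,442.52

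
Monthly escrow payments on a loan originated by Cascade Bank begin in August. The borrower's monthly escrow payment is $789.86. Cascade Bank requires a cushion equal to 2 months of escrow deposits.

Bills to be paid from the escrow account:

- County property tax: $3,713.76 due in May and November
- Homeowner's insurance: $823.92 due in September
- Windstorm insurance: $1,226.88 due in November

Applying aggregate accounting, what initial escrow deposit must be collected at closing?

Cushion = 2 × $789.86 = $1,579.72
Trial balance (start $0, +$789.86 each month, − disbursements):
  Aug: +$789.86 → $789.86
  Sep: +$789.86 − $823.92 → $755.80
  Oct: +$789.86 → $1,545.66
  Nov: +$789.86 − $4,940.64 → -$2,605.12
  Dec: +$789.86 → -$1,815.26
  Jan: +$789.86 → -$1,025.40
  Feb: +$789.86 → -$235.54
  Mar: +$789.86 → $554.32
  Apr: +$789.86 → $1,344.18
  May: +$789.86 − $3,713.76 → -$1,579.72
  Jun: +$789.86 → -$789.86
  Jul: +$789.86 → $0.00
Lowest trial balance = -$2,605.12 (Nov)
Initial deposit = cushion − low point = $1,579.72 − (-$2,605.12) = $4,184.84

$4,184.84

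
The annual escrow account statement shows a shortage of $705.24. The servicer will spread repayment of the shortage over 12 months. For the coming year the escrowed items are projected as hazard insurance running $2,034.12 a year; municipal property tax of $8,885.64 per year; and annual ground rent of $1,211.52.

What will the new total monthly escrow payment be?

Hazard insurance — $2,034.12/yr
Municipal property tax — $8,885.64/yr
Ground rent — $1,211.52/yr
Total annual escrow = $12,131.28
Monthly escrow = $12,131.28 / 12 = $1,010.94
Monthly shortage recovery: $705.24 / 12 = $58.77
New monthly escrow = $1,010.94 + $58.77 = $1,069.71

$1,069.71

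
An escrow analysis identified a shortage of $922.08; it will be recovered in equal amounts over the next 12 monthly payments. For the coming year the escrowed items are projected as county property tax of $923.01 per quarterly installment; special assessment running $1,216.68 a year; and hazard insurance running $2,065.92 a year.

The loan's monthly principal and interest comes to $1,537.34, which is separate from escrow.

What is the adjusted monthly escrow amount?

$658.06

County property tax = $923.01 × 4 = $3,692.04/yr
Special assessment = $1,216.68/yr
Hazard insurance = $2,065.92/yr
Annual escrow total = $3,692.04 + $1,216.68 + $2,065.92 = $6,974.64
Monthly escrow = $6,974.64 / 12 = $581.22
Shortage spread = $922.08 / 12 = $76.84/mo
New monthly escrow = $581.22 + $76.84 = $658.06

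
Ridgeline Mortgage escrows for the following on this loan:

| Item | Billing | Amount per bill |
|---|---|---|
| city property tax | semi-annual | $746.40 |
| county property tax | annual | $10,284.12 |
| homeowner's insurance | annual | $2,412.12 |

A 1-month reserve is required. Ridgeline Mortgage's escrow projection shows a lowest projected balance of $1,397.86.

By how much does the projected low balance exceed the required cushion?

$215.44

City property tax: $746.40 × 2 = $1,492.80 per year
County property tax: $10,284.12 per year
Homeowner's insurance: $2,412.12 per year
Total annual escrow = $14,189.04
Monthly escrow = $14,189.04 / 12 = $1,182.42
Required reserve = 1 × $1,182.42 = $1,182.42
Excess over cushion: $1,397.86 − $1,182.42 = $215.44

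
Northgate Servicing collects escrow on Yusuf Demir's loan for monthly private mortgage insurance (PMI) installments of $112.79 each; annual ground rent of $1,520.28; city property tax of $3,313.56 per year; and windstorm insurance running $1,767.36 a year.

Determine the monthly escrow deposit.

$662.89

Private mortgage insurance (PMI) — $112.79 × 12 = $1,353.48 annually
Ground rent — $1,520.28 annually
City property tax — $3,313.56 annually
Windstorm insurance — $1,767.36 annually
Combined annual = $1,353.48 + $1,520.28 + $3,313.56 + $1,767.36 = $7,954.68
Monthly escrow = $7,954.68 / 12 = $662.89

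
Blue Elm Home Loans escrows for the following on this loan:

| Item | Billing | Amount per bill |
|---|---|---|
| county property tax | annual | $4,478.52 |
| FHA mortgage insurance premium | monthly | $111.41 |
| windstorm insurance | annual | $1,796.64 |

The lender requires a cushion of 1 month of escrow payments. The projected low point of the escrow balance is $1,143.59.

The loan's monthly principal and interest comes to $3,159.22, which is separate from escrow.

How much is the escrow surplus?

County property tax — $4,478.52
FHA mortgage insurance premium — $111.41 × 12 = $1,336.92
Windstorm insurance — $1,796.64
Annual escrow total = $4,478.52 + $1,336.92 + $1,796.64 = $7,612.08
Per month = $7,612.08 / 12 = $634.34
Required reserve = 1 × $634.34 = $634.34
Surplus = $1,143.59 − $634.34 = $509.25

$509.25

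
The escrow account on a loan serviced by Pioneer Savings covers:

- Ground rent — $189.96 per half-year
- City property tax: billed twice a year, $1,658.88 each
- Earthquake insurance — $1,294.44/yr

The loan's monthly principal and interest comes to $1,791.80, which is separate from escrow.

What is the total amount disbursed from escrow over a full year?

Ground rent — $189.96 × 2 = $379.92/yr
City property tax — $1,658.88 × 2 = $3,317.76/yr
Earthquake insurance — $1,294.44/yr
Total annual escrow = $379.92 + $3,317.76 + $1,294.44 = $4,992.12

$4,992.12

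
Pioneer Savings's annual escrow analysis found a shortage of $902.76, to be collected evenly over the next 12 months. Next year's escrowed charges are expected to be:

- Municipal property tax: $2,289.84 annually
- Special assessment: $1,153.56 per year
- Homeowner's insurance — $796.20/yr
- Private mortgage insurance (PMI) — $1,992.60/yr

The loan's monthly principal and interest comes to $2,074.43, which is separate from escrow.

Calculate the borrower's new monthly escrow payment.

$594.58

Municipal property tax — $2,289.84
Special assessment — $1,153.56
Homeowner's insurance — $796.20
Private mortgage insurance (PMI) — $1,992.60
Combined annual = $6,232.20
Base monthly escrow = $6,232.20 ÷ 12 = $519.35
Shortage per month = $902.76 ÷ 12 = $75.23
New monthly escrow = $519.35 + $75.23 = $594.58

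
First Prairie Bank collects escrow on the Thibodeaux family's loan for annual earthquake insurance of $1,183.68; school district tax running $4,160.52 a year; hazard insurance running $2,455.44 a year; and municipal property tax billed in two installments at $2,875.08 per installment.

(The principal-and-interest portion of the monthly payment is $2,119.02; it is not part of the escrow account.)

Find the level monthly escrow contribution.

Earthquake insurance — $1,183.68 annually
School district tax — $4,160.52 annually
Hazard insurance — $2,455.44 annually
Municipal property tax — $2,875.08 × 2 = $5,750.16 annually
Annual escrow total = $1,183.68 + $4,160.52 + $2,455.44 + $5,750.16 = $13,549.80
Base monthly escrow = $13,549.80 / 12 = $1,129.15

$1,129.15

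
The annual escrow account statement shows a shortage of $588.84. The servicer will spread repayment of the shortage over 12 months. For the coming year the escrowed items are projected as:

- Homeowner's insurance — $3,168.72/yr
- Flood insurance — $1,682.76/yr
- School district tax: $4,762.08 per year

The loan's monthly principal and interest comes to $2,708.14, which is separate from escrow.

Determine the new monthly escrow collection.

Homeowner's insurance: $3,168.72/yr
Flood insurance: $1,682.76/yr
School district tax: $4,762.08/yr
Annual escrow total = $3,168.72 + $1,682.76 + $4,762.08 = $9,613.56
Per month = $9,613.56 / 12 = $801.13
Shortage spread = $588.84 ÷ 12 = $49.07/mo
Adjusted monthly = $801.13 + $49.07 = $850.20

$850.20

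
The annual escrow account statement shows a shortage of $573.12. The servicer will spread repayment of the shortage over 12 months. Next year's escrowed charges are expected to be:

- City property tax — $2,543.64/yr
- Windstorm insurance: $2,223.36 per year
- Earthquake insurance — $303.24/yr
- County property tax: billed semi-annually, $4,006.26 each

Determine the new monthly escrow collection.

$1,137.99

City property tax — $2,543.64/yr
Windstorm insurance — $2,223.36/yr
Earthquake insurance — $303.24/yr
County property tax — $4,006.26 × 2 = $8,012.52/yr
Annual escrow total = $13,082.76
Monthly escrow = $13,082.76 ÷ 12 = $1,090.23
Shortage spread = $573.12 / 12 = $47.76/mo
Adjusted monthly = $1,090.23 + $47.76 = $1,137.99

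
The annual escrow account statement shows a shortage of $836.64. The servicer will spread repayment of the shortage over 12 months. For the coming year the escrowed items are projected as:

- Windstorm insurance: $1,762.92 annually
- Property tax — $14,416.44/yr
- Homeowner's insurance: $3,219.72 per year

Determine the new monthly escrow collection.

$1,686.31

Windstorm insurance: $1,762.92 annually
Property tax: $14,416.44 annually
Homeowner's insurance: $3,219.72 annually
Total annual escrow = $19,399.08
Per month = $19,399.08 / 12 = $1,616.59
Shortage spread = $836.64 ÷ 12 = $69.72/mo
Adjusted monthly = $1,616.59 + $69.72 = $1,686.31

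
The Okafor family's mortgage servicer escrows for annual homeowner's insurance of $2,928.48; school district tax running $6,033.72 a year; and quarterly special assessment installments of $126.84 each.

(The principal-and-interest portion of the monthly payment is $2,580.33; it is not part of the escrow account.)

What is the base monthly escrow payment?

$789.13

Homeowner's insurance = $2,928.48 per year
School district tax = $6,033.72 per year
Special assessment = $126.84 × 4 = $507.36 per year
Combined annual = $9,469.56
Per month = $9,469.56 / 12 = $789.13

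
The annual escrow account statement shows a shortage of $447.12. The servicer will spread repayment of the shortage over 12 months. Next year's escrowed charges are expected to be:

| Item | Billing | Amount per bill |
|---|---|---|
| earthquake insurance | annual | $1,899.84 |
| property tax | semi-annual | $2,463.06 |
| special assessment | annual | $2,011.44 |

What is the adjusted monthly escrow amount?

$773.71

Earthquake insurance — $1,899.84/yr
Property tax — $2,463.06 × 2 = $4,926.12/yr
Special assessment — $2,011.44/yr
Combined annual = $1,899.84 + $4,926.12 + $2,011.44 = $8,837.40
Base monthly escrow = $8,837.40 / 12 = $736.45
Monthly shortage recovery: $447.12 ÷ 12 = $37.26
Adjusted monthly = $736.45 + $37.26 = $773.71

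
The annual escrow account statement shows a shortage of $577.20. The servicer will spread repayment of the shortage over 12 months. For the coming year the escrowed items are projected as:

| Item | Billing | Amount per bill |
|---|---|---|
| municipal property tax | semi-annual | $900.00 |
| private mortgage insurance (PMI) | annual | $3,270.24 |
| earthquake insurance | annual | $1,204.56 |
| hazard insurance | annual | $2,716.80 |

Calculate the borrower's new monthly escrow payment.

Municipal property tax = $900.00 × 2 = $1,800.00
Private mortgage insurance (PMI) = $3,270.24
Earthquake insurance = $1,204.56
Hazard insurance = $2,716.80
Yearly total = $1,800.00 + $3,270.24 + $1,204.56 + $2,716.80 = $8,991.60
Monthly escrow = $8,991.60 / 12 = $749.30
Shortage spread = $577.20 / 12 = $48.10/mo
New monthly escrow = $749.30 + $48.10 = $797.40

$797.40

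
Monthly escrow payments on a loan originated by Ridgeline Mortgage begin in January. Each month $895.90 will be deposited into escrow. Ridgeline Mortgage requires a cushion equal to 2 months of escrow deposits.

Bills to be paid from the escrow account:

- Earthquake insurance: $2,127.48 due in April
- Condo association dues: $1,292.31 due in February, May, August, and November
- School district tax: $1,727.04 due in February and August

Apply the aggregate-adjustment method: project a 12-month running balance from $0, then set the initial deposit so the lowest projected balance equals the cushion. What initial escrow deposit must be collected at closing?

Cushion = 2 × $895.90 = $1,791.80
Trial balance (start $0, +$895.90 each month, − disbursements):
  Jan: +$895.90 → $895.90
  Feb: +$895.90 − $3,019.35 → -$1,227.55
  Mar: +$895.90 → -$331.65
  Apr: +$895.90 − $2,127.48 → -$1,563.23
  May: +$895.90 − $1,292.31 → -$1,959.64
  Jun: +$895.90 → -$1,063.74
  Jul: +$895.90 → -$167.84
  Aug: +$895.90 − $3,019.35 → -$2,291.29
  Sep: +$895.90 → -$1,395.39
  Oct: +$895.90 → -$499.49
  Nov: +$895.90 − $1,292.31 → -$895.90
  Dec: +$895.90 → $0.00
Lowest trial balance = -$2,291.29 (Aug)
Initial deposit = cushion − low point = $1,791.80 − (-$2,291.29) = $4,083.09

$4,083.09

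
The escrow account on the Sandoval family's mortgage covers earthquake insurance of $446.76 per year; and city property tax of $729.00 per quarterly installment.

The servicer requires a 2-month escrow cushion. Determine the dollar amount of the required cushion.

$560.46

Earthquake insurance = $446.76 per year
City property tax = $729.00 × 4 = $2,916.00 per year
Total annual escrow = $446.76 + $2,916.00 = $3,362.76
Base monthly escrow = $3,362.76 / 12 = $280.23
Cushion = 2 × $280.23 = $560.46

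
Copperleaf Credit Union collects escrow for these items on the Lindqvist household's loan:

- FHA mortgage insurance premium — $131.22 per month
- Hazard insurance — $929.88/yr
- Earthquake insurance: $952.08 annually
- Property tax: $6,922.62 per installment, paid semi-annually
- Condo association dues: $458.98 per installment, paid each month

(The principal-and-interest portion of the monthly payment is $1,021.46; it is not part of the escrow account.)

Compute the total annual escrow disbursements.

$22,809.60

FHA mortgage insurance premium = $131.22 × 12 = $1,574.64/yr
Hazard insurance = $929.88/yr
Earthquake insurance = $952.08/yr
Property tax = $6,922.62 × 2 = $13,845.24/yr
Condo association dues = $458.98 × 12 = $5,507.76/yr
Total per year = $22,809.60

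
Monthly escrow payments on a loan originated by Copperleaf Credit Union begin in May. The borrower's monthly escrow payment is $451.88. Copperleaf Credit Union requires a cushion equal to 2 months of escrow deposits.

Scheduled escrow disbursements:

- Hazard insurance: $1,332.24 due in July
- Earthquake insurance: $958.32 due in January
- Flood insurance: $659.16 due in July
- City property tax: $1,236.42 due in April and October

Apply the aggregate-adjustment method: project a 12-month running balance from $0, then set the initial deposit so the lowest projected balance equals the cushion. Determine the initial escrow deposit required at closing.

Cushion = 2 × $451.88 = $903.76
Trial balance (start $0, +$451.88 each month, − disbursements):
  May: +$451.88 → $451.88
  Jun: +$451.88 → $903.76
  Jul: +$451.88 − $1,991.40 → -$635.76
  Aug: +$451.88 → -$183.88
  Sep: +$451.88 → $268.00
  Oct: +$451.88 − $1,236.42 → -$516.54
  Nov: +$451.88 → -$64.66
  Dec: +$451.88 → $387.22
  Jan: +$451.88 − $958.32 → -$119.22
  Feb: +$451.88 → $332.66
  Mar: +$451.88 → $784.54
  Apr: +$451.88 − $1,236.42 → $0.00
Lowest trial balance = -$635.76 (Jul)
Initial deposit = cushion − low point = $903.76 − (-$635.76) = $1,539.52

$1,539.52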